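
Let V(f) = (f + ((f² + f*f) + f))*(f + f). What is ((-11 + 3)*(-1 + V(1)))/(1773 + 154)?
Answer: -56/1927 ≈ -0.029061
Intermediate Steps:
V(f) = 2*f*(2*f + 2*f²) (V(f) = (f + ((f² + f²) + f))*(2*f) = (f + (2*f² + f))*(2*f) = (f + (f + 2*f²))*(2*f) = (2*f + 2*f²)*(2*f) = 2*f*(2*f + 2*f²))
((-11 + 3)*(-1 + V(1)))/(1773 + 154) = ((-11 + 3)*(-1 + 4*1²*(1 + 1)))/(1773 + 154) = (-8*(-1 + 4*1*2))/1927 = (-8*(-1 + 8))/1927 = (-8*7)/1927 = (1/1927)*(-56) = -56/1927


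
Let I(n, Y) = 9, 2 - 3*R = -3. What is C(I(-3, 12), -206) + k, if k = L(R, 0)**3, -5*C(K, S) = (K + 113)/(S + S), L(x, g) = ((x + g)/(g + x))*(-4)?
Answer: -65859/1030 ≈ -63.941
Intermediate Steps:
R = 5/3 (R = 2/3 - 1/3*(-3) = 2/3 + 1 = 5/3 ≈ 1.6667)
L(x, g) = -4 (L(x, g) = ((g + x)/(g + x))*(-4) = 1*(-4) = -4)
C(K, S) = -(113 + K)/(10*S) (C(K, S) = -(K + 113)/(5*(S + S)) = -(113 + K)/(5*(2*S)) = -(113 + K)*1/(2*S)/5 = -(113 + K)/(10*S))
k = -64 (k = (-4)**3 = -64)
C(I(-3, 12), -206) + k = (1/10)*(-113 - 1*9)/(-206) - 64 = (1/10)*(-1/206)*(-113 - 9) - 64 = (1/10)*(-1/206)*(-122) - 64 = 61/1030 - 64 = -65859/1030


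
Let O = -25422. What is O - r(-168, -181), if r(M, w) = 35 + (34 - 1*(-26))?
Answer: -25517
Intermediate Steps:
r(M, w) = 95 (r(M, w) = 35 + (34 + 26) = 35 + 60 = 95)
O - r(-168, -181) = -25422 - 1*95 = -25422 - 95 = -25517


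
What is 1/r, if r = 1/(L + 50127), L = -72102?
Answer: -21975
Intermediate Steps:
r = -1/21975 (r = 1/(-72102 + 50127) = 1/(-21975) = -1/21975 ≈ -4.5506e-5)
1/r = 1/(-1/21975) = -21975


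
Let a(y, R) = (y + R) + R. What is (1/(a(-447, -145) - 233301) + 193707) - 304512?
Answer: -25932580591/234038 ≈ -1.1081e+5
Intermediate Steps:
a(y, R) = y + 2*R (a(y, R) = (R + y) + R = y + 2*R)
(1/(a(-447, -145) - 233301) + 193707) - 304512 = (1/((-447 + 2*(-145)) - 233301) + 193707) - 304512 = (1/((-447 - 290) - 233301) + 193707) - 304512 = (1/(-737 - 233301) + 193707) - 304512 = (1/(-234038) + 193707) - 304512 = (-1/234038 + 193707) - 304512 = 45334798865/234038 - 304512 = -25932580591/234038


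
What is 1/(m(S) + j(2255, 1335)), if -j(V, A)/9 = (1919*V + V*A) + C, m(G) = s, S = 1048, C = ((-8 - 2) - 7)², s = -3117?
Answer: -1/66045648 ≈ -1.5141e-8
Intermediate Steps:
C = 289 (C = (-10 - 7)² = (-17)² = 289)
m(G) = -3117
j(V, A) = -2601 - 17271*V - 9*A*V (j(V, A) = -9*((1919*V + V*A) + 289) = -9*((1919*V + A*V) + 289) = -9*(289 + 1919*V + A*V) = -2601 - 17271*V - 9*A*V)
1/(m(S) + j(2255, 1335)) = 1/(-3117 + (-2601 - 17271*2255 - 9*1335*2255)) = 1/(-3117 + (-2601 - 38946105 - 27093825)) = 1/(-3117 - 66042531) = 1/(-66045648) = -1/66045648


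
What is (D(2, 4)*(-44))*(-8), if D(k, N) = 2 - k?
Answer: 0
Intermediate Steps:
(D(2, 4)*(-44))*(-8) = ((2 - 1*2)*(-44))*(-8) = ((2 - 2)*(-44))*(-8) = (0*(-44))*(-8) = 0*(-8) = 0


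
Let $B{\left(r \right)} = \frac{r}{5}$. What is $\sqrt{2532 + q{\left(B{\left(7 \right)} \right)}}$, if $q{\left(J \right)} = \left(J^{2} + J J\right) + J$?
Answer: $\frac{\sqrt{63433}}{5} \approx 50.372$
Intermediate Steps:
$B{\left(r \right)} = \frac{r}{5}$ ($B{\left(r \right)} = r \frac{1}{5} = \frac{r}{5}$)
$q{\left(J \right)} = J + 2 J^{2}$ ($q{\left(J \right)} = \left(J^{2} + J^{2}\right) + J = 2 J^{2} + J = J + 2 J^{2}$)
$\sqrt{2532 + q{\left(B{\left(7 \right)} \right)}} = \sqrt{2532 + \frac{1}{5} \cdot 7 \left(1 + 2 \cdot \frac{1}{5} \cdot 7\right)} = \sqrt{2532 + \frac{7 \left(1 + 2 \cdot \frac{7}{5}\right)}{5}} = \sqrt{2532 + \frac{7 \left(1 + \frac{14}{5}\right)}{5}} = \sqrt{2532 + \frac{7}{5} \cdot \frac{19}{5}} = \sqrt{2532 + \frac{133}{25}} = \sqrt{\frac{63433}{25}} = \frac{\sqrt{63433}}{5}$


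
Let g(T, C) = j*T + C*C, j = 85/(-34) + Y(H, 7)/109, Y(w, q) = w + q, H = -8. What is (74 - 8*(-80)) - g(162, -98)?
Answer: -924703/109 ≈ -8483.5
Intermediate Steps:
Y(w, q) = q + w
j = -547/218 (j = 85/(-34) + (7 - 8)/109 = 85*(-1/34) - 1*1/109 = -5/2 - 1/109 = -547/218 ≈ -2.5092)
g(T, C) = C² - 547*T/218 (g(T, C) = -547*T/218 + C*C = -547*T/218 + C² = C² - 547*T/218)
(74 - 8*(-80)) - g(162, -98) = (74 - 8*(-80)) - ((-98)² - 547/218*162) = (74 + 640) - (9604 - 44307/109) = 714 - 1*1002529/109 = 714 - 1002529/109 = -924703/109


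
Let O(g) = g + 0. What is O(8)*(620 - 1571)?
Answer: -7608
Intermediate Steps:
O(g) = g
O(8)*(620 - 1571) = 8*(620 - 1571) = 8*(-951) = -7608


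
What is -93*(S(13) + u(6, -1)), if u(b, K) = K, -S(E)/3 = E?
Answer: 3720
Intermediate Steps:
S(E) = -3*E
-93*(S(13) + u(6, -1)) = -93*(-3*13 - 1) = -93*(-39 - 1) = -93*(-40) = 3720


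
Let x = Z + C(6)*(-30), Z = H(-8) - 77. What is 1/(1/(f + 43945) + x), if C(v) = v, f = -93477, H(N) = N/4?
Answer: -49532/12828789 ≈ -0.0038610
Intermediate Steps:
H(N) = N/4 (H(N) = N*(1/4) = N/4)
Z = -79 (Z = (1/4)*(-8) - 77 = -2 - 77 = -79)
x = -259 (x = -79 + 6*(-30) = -79 - 180 = -259)
1/(1/(f + 43945) + x) = 1/(1/(-93477 + 43945) - 259) = 1/(1/(-49532) - 259) = 1/(-1/49532 - 259) = 1/(-12828789/49532) = -49532/12828789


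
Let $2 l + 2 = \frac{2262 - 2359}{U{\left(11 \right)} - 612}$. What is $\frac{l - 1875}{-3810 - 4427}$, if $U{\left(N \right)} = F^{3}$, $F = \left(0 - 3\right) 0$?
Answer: $\frac{2296127}{10082088} \approx 0.22774$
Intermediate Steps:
$F = 0$ ($F = \left(-3\right) 0 = 0$)
$U{\left(N \right)} = 0$ ($U{\left(N \right)} = 0^{3} = 0$)
$l = - \frac{1127}{1224}$ ($l = -1 + \frac{\left(2262 - 2359\right) \frac{1}{0 - 612}}{2} = -1 + \frac{\left(-97\right) \frac{1}{-612}}{2} = -1 + \frac{\left(-97\right) \left(- \frac{1}{612}\right)}{2} = -1 + \frac{1}{2} \cdot \frac{97}{612} = -1 + \frac{97}{1224} = - \frac{1127}{1224} \approx -0.92075$)
$\frac{l - 1875}{-3810 - 4427} = \frac{- \frac{1127}{1224} - 1875}{-3810 - 4427} = - \frac{2296127}{1224 \left(-8237\right)} = \left(- \frac{2296127}{1224}\right) \left(- \frac{1}{8237}\right) = \frac{2296127}{10082088}$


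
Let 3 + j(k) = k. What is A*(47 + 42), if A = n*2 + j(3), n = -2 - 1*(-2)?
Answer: 0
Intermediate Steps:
j(k) = -3 + k
n = 0 (n = -2 + 2 = 0)
A = 0 (A = 0*2 + (-3 + 3) = 0 + 0 = 0)
A*(47 + 42) = 0*(47 + 42) = 0*89 = 0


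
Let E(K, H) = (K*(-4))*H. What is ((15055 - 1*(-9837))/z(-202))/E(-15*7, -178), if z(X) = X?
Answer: 889/539340 ≈ 0.0016483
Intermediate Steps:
E(K, H) = -4*H*K (E(K, H) = (-4*K)*H = -4*H*K)
((15055 - 1*(-9837))/z(-202))/E(-15*7, -178) = ((15055 - 1*(-9837))/(-202))/((-4*(-178)*(-15*7))) = ((15055 + 9837)*(-1/202))/((-4*(-178)*(-105))) = (24892*(-1/202))/(-74760) = -12446/101*(-1/74760) = 889/539340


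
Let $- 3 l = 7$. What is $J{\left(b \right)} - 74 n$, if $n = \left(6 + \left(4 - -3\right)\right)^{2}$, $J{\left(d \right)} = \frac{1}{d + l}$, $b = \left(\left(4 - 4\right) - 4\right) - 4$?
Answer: $- \frac{387689}{31} \approx -12506.0$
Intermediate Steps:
$l = - \frac{7}{3}$ ($l = \left(- \frac{1}{3}\right) 7 = - \frac{7}{3} \approx -2.3333$)
$b = -8$ ($b = \left(\left(4 - 4\right) - 4\right) - 4 = \left(0 - 4\right) - 4 = -4 - 4 = -8$)
$J{\left(d \right)} = \frac{1}{- \frac{7}{3} + d}$ ($J{\left(d \right)} = \frac{1}{d - \frac{7}{3}} = \frac{1}{- \frac{7}{3} + d}$)
$n = 169$ ($n = \left(6 + \left(4 + 3\right)\right)^{2} = \left(6 + 7\right)^{2} = 13^{2} = 169$)
$J{\left(b \right)} - 74 n = \frac{3}{-7 + 3 \left(-8\right)} - 12506 = \frac{3}{-7 - 24} - 12506 = \frac{3}{-31} - 12506 = 3 \left(- \frac{1}{31}\right) - 12506 = - \frac{3}{31} - 12506 = - \frac{387689}{31}$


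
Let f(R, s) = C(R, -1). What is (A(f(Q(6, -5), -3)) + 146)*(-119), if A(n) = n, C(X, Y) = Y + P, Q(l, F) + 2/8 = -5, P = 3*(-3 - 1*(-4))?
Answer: -17612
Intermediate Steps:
P = 3 (P = 3*(-3 + 4) = 3*1 = 3)
Q(l, F) = -21/4 (Q(l, F) = -1/4 - 5 = -21/4)
C(X, Y) = 3 + Y (C(X, Y) = Y + 3 = 3 + Y)
f(R, s) = 2 (f(R, s) = 3 - 1 = 2)
(A(f(Q(6, -5), -3)) + 146)*(-119) = (2 + 146)*(-119) = 148*(-119) = -17612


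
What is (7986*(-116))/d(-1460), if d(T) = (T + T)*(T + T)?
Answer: -115797/1065800 ≈ -0.10865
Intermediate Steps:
d(T) = 4*T**2 (d(T) = (2*T)*(2*T) = 4*T**2)
(7986*(-116))/d(-1460) = (7986*(-116))/((4*(-1460)**2)) = -926376/(4*2131600) = -926376/8526400 = -926376*1/8526400 = -115797/1065800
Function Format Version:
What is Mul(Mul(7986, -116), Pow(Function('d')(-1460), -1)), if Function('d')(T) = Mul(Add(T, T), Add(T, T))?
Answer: Rational(-115797, 1065800) ≈ -0.10865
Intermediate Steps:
Function('d')(T) = Mul(4, Pow(T, 2)) (Function('d')(T) = Mul(Mul(2, T), Mul(2, T)) = Mul(4, Pow(T, 2)))
Mul(Mul(7986, -116), Pow(Function('d')(-1460), -1)) = Mul(Mul(7986, -116), Pow(Mul(4, Pow(-1460, 2)), -1)) = Mul(-926376, Pow(Mul(4, 2131600), -1)) = Mul(-926376, Pow(8526400, -1)) = Mul(-926376, Rational(1, 8526400)) = Rational(-115797, 1065800)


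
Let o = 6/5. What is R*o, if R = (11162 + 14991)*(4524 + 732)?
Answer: 824761008/5 ≈ 1.6495e+8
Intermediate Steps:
R = 137460168 (R = 26153*5256 = 137460168)
o = 6/5 (o = 6*(⅕) = 6/5 ≈ 1.2000)
R*o = 137460168*(6/5) = 824761008/5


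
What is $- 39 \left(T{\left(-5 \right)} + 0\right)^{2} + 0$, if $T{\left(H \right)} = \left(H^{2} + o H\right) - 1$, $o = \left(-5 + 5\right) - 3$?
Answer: $-59319$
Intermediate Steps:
$o = -3$ ($o = 0 - 3 = -3$)
$T{\left(H \right)} = -1 + H^{2} - 3 H$ ($T{\left(H \right)} = \left(H^{2} - 3 H\right) - 1 = -1 + H^{2} - 3 H$)
$- 39 \left(T{\left(-5 \right)} + 0\right)^{2} + 0 = - 39 \left(\left(-1 + \left(-5\right)^{2} - -15\right) + 0\right)^{2} + 0 = - 39 \left(\left(-1 + 25 + 15\right) + 0\right)^{2} + 0 = - 39 \left(39 + 0\right)^{2} + 0 = - 39 \cdot 39^{2} + 0 = \left(-39\right) 1521 + 0 = -59319 + 0 = -59319$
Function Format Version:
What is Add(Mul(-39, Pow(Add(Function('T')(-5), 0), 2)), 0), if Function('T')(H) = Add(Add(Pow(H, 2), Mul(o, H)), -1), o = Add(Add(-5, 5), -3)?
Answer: -59319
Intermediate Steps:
o = -3 (o = Add(0, -3) = -3)
Function('T')(H) = Add(-1, Pow(H, 2), Mul(-3, H)) (Function('T')(H) = Add(Add(Pow(H, 2), Mul(-3, H)), -1) = Add(-1, Pow(H, 2), Mul(-3, H)))
Add(Mul(-39, Pow(Add(Function('T')(-5), 0), 2)), 0) = Add(Mul(-39, Pow(Add(Add(-1, Pow(-5, 2), Mul(-3, -5)), 0), 2)), 0) = Add(Mul(-39, Pow(Add(Add(-1, 25, 15), 0), 2)), 0) = Add(Mul(-39, Pow(Add(39, 0), 2)), 0) = Add(Mul(-39, Pow(39, 2)), 0) = Add(Mul(-39, 1521), 0) = Add(-59319, 0) = -59319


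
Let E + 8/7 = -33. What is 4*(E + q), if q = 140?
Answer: 2964/7 ≈ 423.43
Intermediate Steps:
E = -239/7 (E = -8/7 - 33 = -239/7 ≈ -34.143)
4*(E + q) = 4*(-239/7 + 140) = 4*(741/7) = 2964/7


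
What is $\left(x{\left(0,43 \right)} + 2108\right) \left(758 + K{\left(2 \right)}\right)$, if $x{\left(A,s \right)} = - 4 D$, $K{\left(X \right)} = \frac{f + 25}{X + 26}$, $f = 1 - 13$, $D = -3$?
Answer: $\frac{11255610}{7} \approx 1.6079 \cdot 10^{6}$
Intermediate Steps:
$f = -12$
$K{\left(X \right)} = \frac{13}{26 + X}$ ($K{\left(X \right)} = \frac{-12 + 25}{X + 26} = \frac{13}{26 + X}$)
$x{\left(A,s \right)} = 12$ ($x{\left(A,s \right)} = \left(-4\right) \left(-3\right) = 12$)
$\left(x{\left(0,43 \right)} + 2108\right) \left(758 + K{\left(2 \right)}\right) = \left(12 + 2108\right) \left(758 + \frac{13}{26 + 2}\right) = 2120 \left(758 + \frac{13}{28}\right) = 2120 \cdot \frac{21237}{28} = \frac{11255610}{7}$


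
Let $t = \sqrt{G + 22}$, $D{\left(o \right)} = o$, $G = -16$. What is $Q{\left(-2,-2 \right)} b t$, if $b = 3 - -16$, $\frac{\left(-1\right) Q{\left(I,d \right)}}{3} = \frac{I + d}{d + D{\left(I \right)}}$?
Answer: $- 57 \sqrt{6} \approx -139.62$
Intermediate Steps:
$t = \sqrt{6}$ ($t = \sqrt{-16 + 22} = \sqrt{6} \approx 2.4495$)
$Q{\left(I,d \right)} = -3$ ($Q{\left(I,d \right)} = - 3 \frac{I + d}{d + I} = - 3 \frac{I + d}{I + d} = \left(-3\right) 1 = -3$)
$b = 19$ ($b = 3 + 16 = 19$)
$Q{\left(-2,-2 \right)} b t = \left(-3\right) 19 \sqrt{6} = - 57 \sqrt{6}$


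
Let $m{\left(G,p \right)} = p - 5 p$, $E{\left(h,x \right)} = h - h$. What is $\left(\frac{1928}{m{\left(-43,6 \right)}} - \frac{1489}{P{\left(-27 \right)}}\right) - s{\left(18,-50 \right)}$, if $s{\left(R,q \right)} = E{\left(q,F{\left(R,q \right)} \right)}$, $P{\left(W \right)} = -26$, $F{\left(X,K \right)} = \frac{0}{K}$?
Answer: $- \frac{1799}{78} \approx -23.064$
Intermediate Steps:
$F{\left(X,K \right)} = 0$
$E{\left(h,x \right)} = 0$
$m{\left(G,p \right)} = - 4 p$
$s{\left(R,q \right)} = 0$
$\left(\frac{1928}{m{\left(-43,6 \right)}} - \frac{1489}{P{\left(-27 \right)}}\right) - s{\left(18,-50 \right)} = \left(\frac{1928}{\left(-4\right) 6} - \frac{1489}{-26}\right) - 0 = \left(\frac{1928}{-24} - - \frac{1489}{26}\right) + 0 = \left(1928 \left(- \frac{1}{24}\right) + \frac{1489}{26}\right) + 0 = \left(- \frac{241}{3} + \frac{1489}{26}\right) + 0 = - \frac{1799}{78} + 0 = - \frac{1799}{78}$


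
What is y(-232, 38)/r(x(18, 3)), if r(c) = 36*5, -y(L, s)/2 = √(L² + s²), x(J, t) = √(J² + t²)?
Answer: -√13817/45 ≈ -2.6121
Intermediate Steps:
y(L, s) = -2*√(L² + s²)
r(c) = 180
y(-232, 38)/r(x(18, 3)) = -2*√((-232)² + 38²)/180 = -2*√(53824 + 1444)*(1/180) = -4*√13817*(1/180) = -√13817/45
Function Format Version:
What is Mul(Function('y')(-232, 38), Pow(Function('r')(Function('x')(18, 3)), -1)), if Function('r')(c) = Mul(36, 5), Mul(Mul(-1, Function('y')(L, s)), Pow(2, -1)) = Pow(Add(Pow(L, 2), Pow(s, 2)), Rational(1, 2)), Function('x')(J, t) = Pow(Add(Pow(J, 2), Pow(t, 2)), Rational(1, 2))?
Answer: Mul(Rational(-1, 45), Pow(13817, Rational(1, 2))) ≈ -2.6121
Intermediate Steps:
Function('y')(L, s) = Mul(-2, Pow(Add(Pow(L, 2), Pow(s, 2)), Rational(1, 2)))
Function('r')(c) = 180
Mul(Function('y')(-232, 38), Pow(Function('r')(Function('x')(18, 3)), -1)) = Mul(Mul(-2, Pow(Add(Pow(-232, 2), Pow(38, 2)), Rational(1, 2))), Pow(180, -1)) = Mul(Mul(-2, Pow(Add(53824, 1444), Rational(1, 2))), Rational(1, 180)) = Mul(Mul(-2, Pow(55268, Rational(1, 2))), Rational(1, 180)) = Mul(Mul(-2, Mul(2, Pow(13817, Rational(1, 2)))), Rational(1, 180)) = Mul(Mul(-4, Pow(13817, Rational(1, 2))), Rational(1, 180)) = Mul(Rational(-1, 45), Pow(13817, Rational(1, 2)))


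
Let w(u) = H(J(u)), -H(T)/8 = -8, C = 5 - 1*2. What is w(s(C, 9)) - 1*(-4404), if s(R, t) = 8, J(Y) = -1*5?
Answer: 4468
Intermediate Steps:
C = 3 (C = 5 - 2 = 3)
J(Y) = -5
H(T) = 64 (H(T) = -8*(-8) = 64)
w(u) = 64
w(s(C, 9)) - 1*(-4404) = 64 - 1*(-4404) = 64 + 4404 = 4468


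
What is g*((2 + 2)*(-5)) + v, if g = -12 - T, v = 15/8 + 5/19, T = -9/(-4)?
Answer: 43645/152 ≈ 287.14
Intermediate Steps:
T = 9/4 (T = -9*(-1/4) = 9/4 ≈ 2.2500)
v = 325/152 (v = 15*(1/8) + 5*(1/19) = 15/8 + 5/19 = 325/152 ≈ 2.1382)
g = -57/4 (g = -12 - 1*9/4 = -12 - 9/4 = -57/4 ≈ -14.250)
g*((2 + 2)*(-5)) + v = -57*(2 + 2)*(-5)/4 + 325/152 = -57*(-5) + 325/152 = -57/4*(-20) + 325/152 = 285 + 325/152 = 43645/152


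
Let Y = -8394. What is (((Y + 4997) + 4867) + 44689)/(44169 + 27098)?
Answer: 46159/71267 ≈ 0.64769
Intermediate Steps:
(((Y + 4997) + 4867) + 44689)/(44169 + 27098) = (((-8394 + 4997) + 4867) + 44689)/(44169 + 27098) = ((-3397 + 4867) + 44689)/71267 = (1470 + 44689)*(1/71267) = 46159*(1/71267) = 46159/71267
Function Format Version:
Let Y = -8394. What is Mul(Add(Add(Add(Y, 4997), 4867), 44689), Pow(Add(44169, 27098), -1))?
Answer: Rational(46159, 71267) ≈ 0.64769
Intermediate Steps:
Mul(Add(Add(Add(Y, 4997), 4867), 44689), Pow(Add(44169, 27098), -1)) = Mul(Add(Add(Add(-8394, 4997), 4867), 44689), Pow(Add(44169, 27098), -1)) = Mul(Add(Add(-3397, 4867), 44689), Pow(71267, -1)) = Mul(Add(1470, 44689), Rational(1, 71267)) = Mul(46159, Rational(1, 71267)) = Rational(46159, 71267)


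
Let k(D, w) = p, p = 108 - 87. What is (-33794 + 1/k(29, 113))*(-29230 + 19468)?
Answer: 2309275942/7 ≈ 3.2990e+8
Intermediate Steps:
p = 21
k(D, w) = 21
(-33794 + 1/k(29, 113))*(-29230 + 19468) = (-33794 + 1/21)*(-29230 + 19468) = (-33794 + 1/21)*(-9762) = -709673/21*(-9762) = 2309275942/7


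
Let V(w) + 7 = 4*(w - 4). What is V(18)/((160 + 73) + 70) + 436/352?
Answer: 37339/26664 ≈ 1.4004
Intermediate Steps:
V(w) = -23 + 4*w (V(w) = -7 + 4*(w - 4) = -7 + 4*(-4 + w) = -7 + (-16 + 4*w) = -23 + 4*w)
V(18)/((160 + 73) + 70) + 436/352 = (-23 + 4*18)/((160 + 73) + 70) + 436/352 = (-23 + 72)/(233 + 70) + 436*(1/352) = 49/303 + 109/88 = 37339/26664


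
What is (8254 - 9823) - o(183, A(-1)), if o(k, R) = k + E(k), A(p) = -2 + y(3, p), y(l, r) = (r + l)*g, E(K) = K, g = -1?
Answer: -1935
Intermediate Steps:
y(l, r) = -l - r (y(l, r) = (r + l)*(-1) = (l + r)*(-1) = -l - r)
A(p) = -5 - p (A(p) = -2 + (-1*3 - p) = -2 + (-3 - p) = -5 - p)
o(k, R) = 2*k (o(k, R) = k + k = 2*k)
(8254 - 9823) - o(183, A(-1)) = (8254 - 9823) - 2*183 = -1569 - 1*366 = -1569 - 366 = -1935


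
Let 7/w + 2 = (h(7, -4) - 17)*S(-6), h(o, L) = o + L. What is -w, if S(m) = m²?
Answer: 7/506 ≈ 0.013834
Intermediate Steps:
h(o, L) = L + o
w = -7/506 (w = 7/(-2 + ((-4 + 7) - 17)*(-6)²) = 7/(-2 + (3 - 17)*36) = 7/(-2 - 14*36) = 7/(-2 - 504) = 7/(-506) = 7*(-1/506) = -7/506 ≈ -0.013834)
-w = -1*(-7/506) = 7/506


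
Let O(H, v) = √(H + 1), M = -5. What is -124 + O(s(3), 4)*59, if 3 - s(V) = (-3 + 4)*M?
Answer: 53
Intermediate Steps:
s(V) = 8 (s(V) = 3 - (-3 + 4)*(-5) = 3 - (-5) = 3 - 1*(-5) = 3 + 5 = 8)
O(H, v) = √(1 + H)
-124 + O(s(3), 4)*59 = -124 + √(1 + 8)*59 = -124 + √9*59 = -124 + 3*59 = -124 + 177 = 53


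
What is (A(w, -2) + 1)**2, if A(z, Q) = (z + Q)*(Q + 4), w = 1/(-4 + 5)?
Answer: 1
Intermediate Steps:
w = 1 (w = 1/1 = 1)
A(z, Q) = (4 + Q)*(Q + z) (A(z, Q) = (Q + z)*(4 + Q) = (4 + Q)*(Q + z))
(A(w, -2) + 1)**2 = (((-2)**2 + 4*(-2) + 4*1 - 2*1) + 1)**2 = ((4 - 8 + 4 - 2) + 1)**2 = (-2 + 1)**2 = (-1)**2 = 1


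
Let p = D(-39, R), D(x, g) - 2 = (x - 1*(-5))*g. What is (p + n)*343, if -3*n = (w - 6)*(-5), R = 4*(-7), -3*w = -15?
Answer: 979951/3 ≈ 3.2665e+5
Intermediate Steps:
w = 5 (w = -⅓*(-15) = 5)
R = -28
D(x, g) = 2 + g*(5 + x) (D(x, g) = 2 + (x - 1*(-5))*g = 2 + (x + 5)*g = 2 + (5 + x)*g = 2 + g*(5 + x))
n = -5/3 (n = -(5 - 6)*(-5)/3 = -(-1)*(-5)/3 = -⅓*5 = -5/3 ≈ -1.6667)
p = 954 (p = 2 + 5*(-28) - 28*(-39) = 2 - 140 + 1092 = 954)
(p + n)*343 = (954 - 5/3)*343 = (2857/3)*343 = 979951/3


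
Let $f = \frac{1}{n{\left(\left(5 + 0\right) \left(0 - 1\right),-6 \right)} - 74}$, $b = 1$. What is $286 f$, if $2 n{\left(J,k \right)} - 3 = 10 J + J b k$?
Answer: $- \frac{52}{15} \approx -3.4667$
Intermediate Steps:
$n{\left(J,k \right)} = \frac{3}{2} + 5 J + \frac{J k}{2}$ ($n{\left(J,k \right)} = \frac{3}{2} + \frac{10 J + J 1 k}{2} = \frac{3}{2} + \frac{10 J + J k}{2} = \frac{3}{2} + \left(5 J + \frac{J k}{2}\right) = \frac{3}{2} + 5 J + \frac{J k}{2}$)
$f = - \frac{2}{165}$ ($f = \frac{1}{\left(\frac{3}{2} + 5 \left(5 + 0\right) \left(0 - 1\right) + \frac{1}{2} \left(5 + 0\right) \left(0 - 1\right) \left(-6\right)\right) - 74} = \frac{1}{\left(\frac{3}{2} + 5 \cdot 5 \left(-1\right) + \frac{1}{2} \cdot 5 \left(-1\right) \left(-6\right)\right) - 74} = \frac{1}{\left(\frac{3}{2} + 5 \left(-5\right) + \frac{1}{2} \left(-5\right) \left(-6\right)\right) - 74} = \frac{1}{\left(\frac{3}{2} - 25 + 15\right) - 74} = \frac{1}{- \frac{17}{2} - 74} = \frac{1}{- \frac{165}{2}} = - \frac{2}{165} \approx -0.012121$)
$286 f = 286 \left(- \frac{2}{165}\right) = - \frac{52}{15}$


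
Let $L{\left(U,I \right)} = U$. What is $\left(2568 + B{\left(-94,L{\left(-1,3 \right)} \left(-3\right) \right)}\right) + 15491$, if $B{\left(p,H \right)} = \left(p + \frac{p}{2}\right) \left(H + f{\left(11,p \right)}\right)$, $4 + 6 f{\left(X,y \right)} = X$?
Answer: $\frac{34943}{2} \approx 17472.0$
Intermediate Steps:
$f{\left(X,y \right)} = - \frac{2}{3} + \frac{X}{6}$
$B{\left(p,H \right)} = \frac{3 p \left(\frac{7}{6} + H\right)}{2}$ ($B{\left(p,H \right)} = \left(p + \frac{p}{2}\right) \left(H + \left(- \frac{2}{3} + \frac{1}{6} \cdot 11\right)\right) = \left(p + p \frac{1}{2}\right) \left(H + \left(- \frac{2}{3} + \frac{11}{6}\right)\right) = \left(p + \frac{p}{2}\right) \left(H + \frac{7}{6}\right) = \frac{3 p}{2} \left(\frac{7}{6} + H\right) = \frac{3 p \left(\frac{7}{6} + H\right)}{2}$)
$\left(2568 + B{\left(-94,L{\left(-1,3 \right)} \left(-3\right) \right)}\right) + 15491 = \left(2568 + \frac{1}{4} \left(-94\right) \left(7 + 6 \left(\left(-1\right) \left(-3\right)\right)\right)\right) + 15491 = \left(2568 + \frac{1}{4} \left(-94\right) \left(7 + 6 \cdot 3\right)\right) + 15491 = \left(2568 + \frac{1}{4} \left(-94\right) \left(7 + 18\right)\right) + 15491 = \left(2568 + \frac{1}{4} \left(-94\right) 25\right) + 15491 = \left(2568 - \frac{1175}{2}\right) + 15491 = \frac{3961}{2} + 15491 = \frac{34943}{2}$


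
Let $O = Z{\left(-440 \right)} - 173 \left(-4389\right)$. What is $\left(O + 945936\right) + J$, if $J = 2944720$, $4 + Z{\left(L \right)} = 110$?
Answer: $4650059$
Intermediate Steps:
$Z{\left(L \right)} = 106$ ($Z{\left(L \right)} = -4 + 110 = 106$)
$O = 759403$ ($O = 106 - 173 \left(-4389\right) = 106 - -759297 = 106 + 759297 = 759403$)
$\left(O + 945936\right) + J = \left(759403 + 945936\right) + 2944720 = 1705339 + 2944720 = 4650059$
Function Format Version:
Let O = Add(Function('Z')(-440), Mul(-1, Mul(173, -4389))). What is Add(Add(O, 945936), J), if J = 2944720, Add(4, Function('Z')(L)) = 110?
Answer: 4650059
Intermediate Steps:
Function('Z')(L) = 106 (Function('Z')(L) = Add(-4, 110) = 106)
O = 759403 (O = Add(106, Mul(-1, Mul(173, -4389))) = Add(106, Mul(-1, -759297)) = Add(106, 759297) = 759403)
Add(Add(O, 945936), J) = Add(Add(759403, 945936), 2944720) = Add(1705339, 2944720) = 4650059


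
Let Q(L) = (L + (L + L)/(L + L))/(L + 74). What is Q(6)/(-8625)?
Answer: -7/690000 ≈ -1.0145e-5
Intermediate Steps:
Q(L) = (1 + L)/(74 + L) (Q(L) = (L + (2*L)/((2*L)))/(74 + L) = (L + (2*L)*(1/(2*L)))/(74 + L) = (L + 1)/(74 + L) = (1 + L)/(74 + L))
Q(6)/(-8625) = ((1 + 6)/(74 + 6))/(-8625) = (7/80)*(-1/8625) = -7/690000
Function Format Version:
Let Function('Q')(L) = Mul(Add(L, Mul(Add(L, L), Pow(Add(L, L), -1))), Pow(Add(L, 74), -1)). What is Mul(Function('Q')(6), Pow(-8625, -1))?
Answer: Rational(-7, 690000) ≈ -1.0145e-5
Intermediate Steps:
Function('Q')(L) = Mul(Pow(Add(74, L), -1), Add(1, L)) (Function('Q')(L) = Mul(Add(L, Mul(Mul(2, L), Pow(Mul(2, L), -1))), Pow(Add(74, L), -1)) = Mul(Add(L, Mul(Mul(2, L), Mul(Rational(1, 2), Pow(L, -1)))), Pow(Add(74, L), -1)) = Mul(Add(L, 1), Pow(Add(74, L), -1)) = Mul(Add(1, L), Pow(Add(74, L), -1)) = Mul(Pow(Add(74, L), -1), Add(1, L)))
Mul(Function('Q')(6), Pow(-8625, -1)) = Mul(Mul(Pow(Add(74, 6), -1), Add(1, 6)), Pow(-8625, -1)) = Mul(Mul(Pow(80, -1), 7), Rational(-1, 8625)) = Mul(Mul(Rational(1, 80), 7), Rational(-1, 8625)) = Mul(Rational(7, 80), Rational(-1, 8625)) = Rational(-7, 690000)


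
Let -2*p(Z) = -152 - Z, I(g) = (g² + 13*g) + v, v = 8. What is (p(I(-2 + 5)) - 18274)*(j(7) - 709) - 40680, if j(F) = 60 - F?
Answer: 11878840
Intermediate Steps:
I(g) = 8 + g² + 13*g (I(g) = (g² + 13*g) + 8 = 8 + g² + 13*g)
p(Z) = 76 + Z/2 (p(Z) = -(-152 - Z)/2 = 76 + Z/2)
(p(I(-2 + 5)) - 18274)*(j(7) - 709) - 40680 = ((76 + (8 + (-2 + 5)² + 13*(-2 + 5))/2) - 18274)*((60 - 1*7) - 709) - 40680 = ((76 + (8 + 3² + 13*3)/2) - 18274)*((60 - 7) - 709) - 40680 = ((76 + (8 + 9 + 39)/2) - 18274)*(53 - 709) - 40680 = ((76 + (½)*56) - 18274)*(-656) - 40680 = ((76 + 28) - 18274)*(-656) - 40680 = (104 - 18274)*(-656) - 40680 = -18170*(-656) - 40680 = 11919520 - 40680 = 11878840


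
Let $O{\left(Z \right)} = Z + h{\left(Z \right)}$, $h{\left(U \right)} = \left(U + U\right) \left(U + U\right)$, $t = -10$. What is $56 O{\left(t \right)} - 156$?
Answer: $21684$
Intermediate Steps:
$h{\left(U \right)} = 4 U^{2}$ ($h{\left(U \right)} = 2 U 2 U = 4 U^{2}$)
$O{\left(Z \right)} = Z + 4 Z^{2}$
$56 O{\left(t \right)} - 156 = 56 \left(- 10 \left(1 + 4 \left(-10\right)\right)\right) - 156 = 56 \left(- 10 \left(1 - 40\right)\right) - 156 = 56 \left(\left(-10\right) \left(-39\right)\right) - 156 = 56 \cdot 390 - 156 = 21840 - 156 = 21684$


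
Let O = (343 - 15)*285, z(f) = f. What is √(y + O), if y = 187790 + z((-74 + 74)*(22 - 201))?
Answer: √281270 ≈ 530.35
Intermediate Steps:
y = 187790 (y = 187790 + (-74 + 74)*(22 - 201) = 187790 + 0*(-179) = 187790 + 0 = 187790)
O = 93480 (O = 328*285 = 93480)
√(y + O) = √(187790 + 93480) = √281270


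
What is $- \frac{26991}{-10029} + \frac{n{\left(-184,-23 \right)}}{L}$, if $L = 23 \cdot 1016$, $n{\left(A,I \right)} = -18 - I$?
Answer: $\frac{210258611}{78119224} \approx 2.6915$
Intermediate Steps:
$L = 23368$
$- \frac{26991}{-10029} + \frac{n{\left(-184,-23 \right)}}{L} = - \frac{26991}{-10029} + \frac{-18 - -23}{23368} = \left(-26991\right) \left(- \frac{1}{10029}\right) + \left(-18 + 23\right) \frac{1}{23368} = \frac{8997}{3343} + 5 \cdot \frac{1}{23368} = \frac{8997}{3343} + \frac{5}{23368} = \frac{210258611}{78119224}$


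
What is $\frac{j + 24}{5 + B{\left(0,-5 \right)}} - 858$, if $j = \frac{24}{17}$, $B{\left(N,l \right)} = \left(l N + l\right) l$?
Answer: $- \frac{72858}{85} \approx -857.15$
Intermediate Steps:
$B{\left(N,l \right)} = l \left(l + N l\right)$ ($B{\left(N,l \right)} = \left(N l + l\right) l = \left(l + N l\right) l = l \left(l + N l\right)$)
$j = \frac{24}{17}$ ($j = 24 \cdot \frac{1}{17} = \frac{24}{17} \approx 1.4118$)
$\frac{j + 24}{5 + B{\left(0,-5 \right)}} - 858 = \frac{\frac{24}{17} + 24}{5 + \left(-5\right)^{2} \left(1 + 0\right)} - 858 = \frac{432}{17 \left(5 + 25 \cdot 1\right)} - 858 = \frac{432}{17 \left(5 + 25\right)} - 858 = \frac{432}{17 \cdot 30} - 858 = \frac{432}{17} \cdot \frac{1}{30} - 858 = \frac{72}{85} - 858 = - \frac{72858}{85}$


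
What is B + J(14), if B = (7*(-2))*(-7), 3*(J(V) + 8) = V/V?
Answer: 271/3 ≈ 90.333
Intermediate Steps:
J(V) = -23/3 (J(V) = -8 + (V/V)/3 = -8 + (⅓)*1 = -8 + ⅓ = -23/3)
B = 98 (B = -14*(-7) = 98)
B + J(14) = 98 - 23/3 = 271/3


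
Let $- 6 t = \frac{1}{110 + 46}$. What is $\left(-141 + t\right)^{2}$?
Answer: $\frac{17417928529}{876096} \approx 19881.0$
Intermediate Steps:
$t = - \frac{1}{936}$ ($t = - \frac{1}{6 \left(110 + 46\right)} = - \frac{1}{6 \cdot 156} = \left(- \frac{1}{6}\right) \frac{1}{156} = - \frac{1}{936} \approx -0.0010684$)
$\left(-141 + t\right)^{2} = \left(-141 - \frac{1}{936}\right)^{2} = \left(- \frac{131977}{936}\right)^{2} = \frac{17417928529}{876096}$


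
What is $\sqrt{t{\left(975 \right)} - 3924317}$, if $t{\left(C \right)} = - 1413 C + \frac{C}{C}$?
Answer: $i \sqrt{5301991} \approx 2302.6 i$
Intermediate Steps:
$t{\left(C \right)} = 1 - 1413 C$ ($t{\left(C \right)} = - 1413 C + 1 = 1 - 1413 C$)
$\sqrt{t{\left(975 \right)} - 3924317} = \sqrt{\left(1 - 1377675\right) - 3924317} = \sqrt{-1377674 - 3924317} = \sqrt{-5301991} = i \sqrt{5301991}$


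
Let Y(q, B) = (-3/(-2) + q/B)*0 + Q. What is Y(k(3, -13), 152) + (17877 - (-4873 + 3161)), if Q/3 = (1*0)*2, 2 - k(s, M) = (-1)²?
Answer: 19589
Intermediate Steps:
k(s, M) = 1 (k(s, M) = 2 - 1*(-1)² = 2 - 1*1 = 2 - 1 = 1)
Q = 0 (Q = 3*((1*0)*2) = 3*(0*2) = 3*0 = 0)
Y(q, B) = 0 (Y(q, B) = (-3/(-2) + q/B)*0 + 0 = (-3*(-½) + q/B)*0 + 0 = (3/2 + q/B)*0 + 0 = 0 + 0 = 0)
Y(k(3, -13), 152) + (17877 - (-4873 + 3161)) = 0 + (17877 - (-4873 + 3161)) = 0 + (17877 - 1*(-1712)) = 0 + (17877 + 1712) = 0 + 19589 = 19589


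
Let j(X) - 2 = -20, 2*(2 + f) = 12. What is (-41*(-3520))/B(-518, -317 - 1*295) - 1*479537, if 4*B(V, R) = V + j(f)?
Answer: -32201139/67 ≈ -4.8061e+5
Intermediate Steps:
f = 4 (f = -2 + (½)*12 = -2 + 6 = 4)
j(X) = -18 (j(X) = 2 - 20 = -18)
B(V, R) = -9/2 + V/4 (B(V, R) = (V - 18)/4 = (-18 + V)/4 = -9/2 + V/4)
(-41*(-3520))/B(-518, -317 - 1*295) - 1*479537 = (-41*(-3520))/(-9/2 + (¼)*(-518)) - 1*479537 = 144320/(-9/2 - 259/2) - 479537 = 144320/(-134) - 479537 = 144320*(-1/134) - 479537 = -72160/67 - 479537 = -32201139/67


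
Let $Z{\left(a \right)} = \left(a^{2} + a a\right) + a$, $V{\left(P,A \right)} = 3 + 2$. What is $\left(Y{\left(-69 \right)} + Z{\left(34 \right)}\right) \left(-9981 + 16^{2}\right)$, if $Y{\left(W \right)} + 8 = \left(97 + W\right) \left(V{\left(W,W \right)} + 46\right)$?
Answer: $-36624350$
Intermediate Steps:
$V{\left(P,A \right)} = 5$
$Z{\left(a \right)} = a + 2 a^{2}$ ($Z{\left(a \right)} = \left(a^{2} + a^{2}\right) + a = 2 a^{2} + a = a + 2 a^{2}$)
$Y{\left(W \right)} = 4939 + 51 W$ ($Y{\left(W \right)} = -8 + \left(97 + W\right) \left(5 + 46\right) = -8 + \left(97 + W\right) 51 = -8 + \left(4947 + 51 W\right) = 4939 + 51 W$)
$\left(Y{\left(-69 \right)} + Z{\left(34 \right)}\right) \left(-9981 + 16^{2}\right) = \left(\left(4939 + 51 \left(-69\right)\right) + 34 \left(1 + 2 \cdot 34\right)\right) \left(-9981 + 16^{2}\right) = \left(\left(4939 - 3519\right) + 34 \left(1 + 68\right)\right) \left(-9981 + 256\right) = \left(1420 + 34 \cdot 69\right) \left(-9725\right) = \left(1420 + 2346\right) \left(-9725\right) = 3766 \left(-9725\right) = -36624350$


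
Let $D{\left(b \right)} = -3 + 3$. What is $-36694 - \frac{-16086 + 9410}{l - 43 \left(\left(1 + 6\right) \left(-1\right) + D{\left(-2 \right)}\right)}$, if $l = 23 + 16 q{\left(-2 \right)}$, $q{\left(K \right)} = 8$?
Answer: $- \frac{4144753}{113} \approx -36679.0$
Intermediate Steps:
$D{\left(b \right)} = 0$
$l = 151$ ($l = 23 + 16 \cdot 8 = 23 + 128 = 151$)
$-36694 - \frac{-16086 + 9410}{l - 43 \left(\left(1 + 6\right) \left(-1\right) + D{\left(-2 \right)}\right)} = -36694 - \frac{-16086 + 9410}{151 - 43 \left(\left(1 + 6\right) \left(-1\right) + 0\right)} = -36694 - - \frac{6676}{151 - 43 \left(7 \left(-1\right) + 0\right)} = -36694 - - \frac{6676}{151 - 43 \left(-7 + 0\right)} = -36694 - - \frac{6676}{151 - -301} = -36694 - - \frac{6676}{151 + 301} = -36694 - - \frac{6676}{452} = -36694 - \left(-6676\right) \frac{1}{452} = -36694 - - \frac{1669}{113} = -36694 + \frac{1669}{113} = - \frac{4144753}{113}$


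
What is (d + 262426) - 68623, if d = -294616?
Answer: -100813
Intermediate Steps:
(d + 262426) - 68623 = (-294616 + 262426) - 68623 = -32190 - 68623 = -100813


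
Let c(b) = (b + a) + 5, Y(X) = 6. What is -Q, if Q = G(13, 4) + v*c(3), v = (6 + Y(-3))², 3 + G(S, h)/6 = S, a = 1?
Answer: -1356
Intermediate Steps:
G(S, h) = -18 + 6*S
v = 144 (v = (6 + 6)² = 12² = 144)
c(b) = 6 + b (c(b) = (b + 1) + 5 = (1 + b) + 5 = 6 + b)
Q = 1356 (Q = (-18 + 6*13) + 144*(6 + 3) = (-18 + 78) + 144*9 = 60 + 1296 = 1356)
-Q = -1*1356 = -1356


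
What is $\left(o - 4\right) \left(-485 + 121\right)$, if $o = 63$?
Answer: $-21476$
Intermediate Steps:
$\left(o - 4\right) \left(-485 + 121\right) = \left(63 - 4\right) \left(-485 + 121\right) = 59 \left(-364\right) = -21476$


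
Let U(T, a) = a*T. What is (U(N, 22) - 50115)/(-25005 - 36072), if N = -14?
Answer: 50423/61077 ≈ 0.82556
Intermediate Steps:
U(T, a) = T*a
(U(N, 22) - 50115)/(-25005 - 36072) = (-14*22 - 50115)/(-25005 - 36072) = (-308 - 50115)/(-61077) = -50423*(-1/61077) = 50423/61077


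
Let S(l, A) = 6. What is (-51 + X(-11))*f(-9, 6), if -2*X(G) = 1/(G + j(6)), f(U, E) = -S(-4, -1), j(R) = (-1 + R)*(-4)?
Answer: 9483/31 ≈ 305.90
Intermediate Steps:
j(R) = 4 - 4*R
f(U, E) = -6 (f(U, E) = -1*6 = -6)
X(G) = -1/(2*(-20 + G)) (X(G) = -1/(2*(G + (4 - 4*6))) = -1/(2*(G + (4 - 24))) = -1/(2*(G - 20)) = -1/(2*(-20 + G)))
(-51 + X(-11))*f(-9, 6) = (-51 - 1/(-40 + 2*(-11)))*(-6) = (-51 - 1/(-40 - 22))*(-6) = (-51 - 1/(-62))*(-6) = (-51 - 1*(-1/62))*(-6) = (-51 + 1/62)*(-6) = -3161/62*(-6) = 9483/31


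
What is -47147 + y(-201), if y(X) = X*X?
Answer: -6746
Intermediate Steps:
y(X) = X²
-47147 + y(-201) = -47147 + (-201)² = -47147 + 40401 = -6746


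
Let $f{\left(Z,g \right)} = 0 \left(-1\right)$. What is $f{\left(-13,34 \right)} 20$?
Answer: $0$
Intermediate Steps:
$f{\left(Z,g \right)} = 0$
$f{\left(-13,34 \right)} 20 = 0 \cdot 20 = 0$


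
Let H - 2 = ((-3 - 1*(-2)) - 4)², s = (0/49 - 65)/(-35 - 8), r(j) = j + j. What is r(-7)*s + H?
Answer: 251/43 ≈ 5.8372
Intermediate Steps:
r(j) = 2*j
s = 65/43 (s = (0*(1/49) - 65)/(-43) = (0 - 65)*(-1/43) = -65*(-1/43) = 65/43 ≈ 1.5116)
H = 27 (H = 2 + ((-3 - 1*(-2)) - 4)² = 2 + ((-3 + 2) - 4)² = 2 + (-1 - 4)² = 2 + (-5)² = 2 + 25 = 27)
r(-7)*s + H = (2*(-7))*(65/43) + 27 = -14*65/43 + 27 = -910/43 + 27 = 251/43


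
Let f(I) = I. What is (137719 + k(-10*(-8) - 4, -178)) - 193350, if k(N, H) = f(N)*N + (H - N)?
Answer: -50109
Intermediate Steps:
k(N, H) = H + N**2 - N (k(N, H) = N*N + (H - N) = N**2 + (H - N) = H + N**2 - N)
(137719 + k(-10*(-8) - 4, -178)) - 193350 = (137719 + (-178 + (-10*(-8) - 4)**2 - (-10*(-8) - 4))) - 193350 = (137719 + (-178 + (80 - 4)**2 - (80 - 4))) - 193350 = (137719 + (-178 + 76**2 - 1*76)) - 193350 = (137719 + (-178 + 5776 - 76)) - 193350 = (137719 + 5522) - 193350 = 143241 - 193350 = -50109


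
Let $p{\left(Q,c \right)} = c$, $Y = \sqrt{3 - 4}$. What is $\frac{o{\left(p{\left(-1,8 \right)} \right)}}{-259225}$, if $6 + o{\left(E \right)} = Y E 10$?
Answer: $\frac{6}{259225} - \frac{16 i}{51845} \approx 2.3146 \cdot 10^{-5} - 0.00030861 i$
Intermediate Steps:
$Y = i$ ($Y = \sqrt{-1} = i \approx 1.0 i$)
$o{\left(E \right)} = -6 + 10 i E$ ($o{\left(E \right)} = -6 + i E 10 = -6 + 10 i E$)
$\frac{o{\left(p{\left(-1,8 \right)} \right)}}{-259225} = \frac{-6 + 10 i 8}{-259225} = \left(-6 + 80 i\right) \left(- \frac{1}{259225}\right) = \frac{6}{259225} - \frac{16 i}{51845}$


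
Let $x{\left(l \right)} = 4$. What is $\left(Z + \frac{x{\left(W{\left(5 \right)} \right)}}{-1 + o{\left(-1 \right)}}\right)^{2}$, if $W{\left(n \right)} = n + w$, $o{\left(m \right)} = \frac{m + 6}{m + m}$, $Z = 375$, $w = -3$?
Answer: $\frac{6848689}{49} \approx 1.3977 \cdot 10^{5}$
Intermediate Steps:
$o{\left(m \right)} = \frac{6 + m}{2 m}$
$W{\left(n \right)} = -3 + n$ ($W{\left(n \right)} = n - 3 = -3 + n$)
$\left(Z + \frac{x{\left(W{\left(5 \right)} \right)}}{-1 + o{\left(-1 \right)}}\right)^{2} = \left(375 + \frac{1}{-1 + \frac{6 - 1}{2 \left(-1\right)}} 4\right)^{2} = \left(375 + \frac{1}{-1 + \frac{1}{2} \left(-1\right) 5} \cdot 4\right)^{2} = \left(375 + \frac{1}{-1 - \frac{5}{2}} \cdot 4\right)^{2} = \left(375 + \frac{1}{- \frac{7}{2}} \cdot 4\right)^{2} = \left(375 - \frac{8}{7}\right)^{2} = \left(\frac{2617}{7}\right)^{2} = \frac{6848689}{49}$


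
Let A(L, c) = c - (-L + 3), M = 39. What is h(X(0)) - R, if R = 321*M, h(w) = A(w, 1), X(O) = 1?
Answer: -12520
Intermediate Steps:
A(L, c) = -3 + L + c (A(L, c) = c - (3 - L) = c + (-3 + L) = -3 + L + c)
h(w) = -2 + w (h(w) = -3 + w + 1 = -2 + w)
R = 12519 (R = 321*39 = 12519)
h(X(0)) - R = (-2 + 1) - 1*12519 = -1 - 12519 = -12520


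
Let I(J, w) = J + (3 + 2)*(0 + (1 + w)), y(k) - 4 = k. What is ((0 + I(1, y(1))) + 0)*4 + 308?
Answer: 432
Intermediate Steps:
y(k) = 4 + k
I(J, w) = 5 + J + 5*w (I(J, w) = J + 5*(1 + w) = J + (5 + 5*w) = 5 + J + 5*w)
((0 + I(1, y(1))) + 0)*4 + 308 = ((0 + (5 + 1 + 5*(4 + 1))) + 0)*4 + 308 = ((0 + (5 + 1 + 5*5)) + 0)*4 + 308 = ((0 + (5 + 1 + 25)) + 0)*4 + 308 = ((0 + 31) + 0)*4 + 308 = (31 + 0)*4 + 308 = 31*4 + 308 = 124 + 308 = 432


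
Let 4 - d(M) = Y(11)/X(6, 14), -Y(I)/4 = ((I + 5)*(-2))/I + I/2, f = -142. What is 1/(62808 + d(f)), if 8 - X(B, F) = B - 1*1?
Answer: 11/690970 ≈ 1.5920e-5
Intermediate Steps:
X(B, F) = 9 - B (X(B, F) = 8 - (B - 1*1) = 8 - (B - 1) = 8 - (-1 + B) = 8 + (1 - B) = 9 - B)
Y(I) = -2*I - 4*(-10 - 2*I)/I (Y(I) = -4*(((I + 5)*(-2))/I + I/2) = -4*(((5 + I)*(-2))/I + I*(1/2)) = -4*((-10 - 2*I)/I + I/2) = -4*(I/2 + (-10 - 2*I)/I) = -2*I - 4*(-10 - 2*I)/I)
d(M) = 82/11 (d(M) = 4 - (8 - 2*11 + 40/11)/(9 - 1*6) = 4 - (8 - 22 + 40*(1/11))/(9 - 6) = 4 - (8 - 22 + 40/11)/3 = 4 - (-114)/(11*3) = 4 - 1*(-38/11) = 4 + 38/11 = 82/11)
1/(62808 + d(f)) = 1/(62808 + 82/11) = 1/(690970/11) = 11/690970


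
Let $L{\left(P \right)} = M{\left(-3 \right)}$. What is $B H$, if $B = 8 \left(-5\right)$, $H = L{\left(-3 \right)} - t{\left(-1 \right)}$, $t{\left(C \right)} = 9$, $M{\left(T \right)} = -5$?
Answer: $560$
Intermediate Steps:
$L{\left(P \right)} = -5$
$H = -14$ ($H = -5 - 9 = -14$)
$B = -40$
$B H = \left(-40\right) \left(-14\right) = 560$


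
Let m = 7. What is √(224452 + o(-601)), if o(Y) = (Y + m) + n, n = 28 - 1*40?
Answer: √223846 ≈ 473.12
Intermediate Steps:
n = -12 (n = 28 - 40 = -12)
o(Y) = -5 + Y (o(Y) = (Y + 7) - 12 = (7 + Y) - 12 = -5 + Y)
√(224452 + o(-601)) = √(224452 + (-5 - 601)) = √(224452 - 606) = √223846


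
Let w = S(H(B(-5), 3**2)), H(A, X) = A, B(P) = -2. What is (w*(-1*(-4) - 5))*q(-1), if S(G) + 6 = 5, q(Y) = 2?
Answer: 2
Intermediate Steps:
S(G) = -1 (S(G) = -6 + 5 = -1)
w = -1
(w*(-1*(-4) - 5))*q(-1) = -(-1*(-4) - 5)*2 = -(4 - 5)*2 = -1*(-1)*2 = 1*2 = 2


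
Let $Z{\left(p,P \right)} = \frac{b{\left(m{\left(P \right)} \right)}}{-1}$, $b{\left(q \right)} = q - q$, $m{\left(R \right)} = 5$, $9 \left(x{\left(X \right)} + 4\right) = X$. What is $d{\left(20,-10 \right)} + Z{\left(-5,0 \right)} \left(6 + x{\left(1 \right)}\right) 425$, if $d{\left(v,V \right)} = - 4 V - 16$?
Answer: $24$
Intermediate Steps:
$x{\left(X \right)} = -4 + \frac{X}{9}$
$b{\left(q \right)} = 0$
$d{\left(v,V \right)} = -16 - 4 V$
$Z{\left(p,P \right)} = 0$ ($Z{\left(p,P \right)} = \frac{0}{-1} = 0 \left(-1\right) = 0$)
$d{\left(20,-10 \right)} + Z{\left(-5,0 \right)} \left(6 + x{\left(1 \right)}\right) 425 = \left(-16 - -40\right) + 0 \left(6 + \left(-4 + \frac{1}{9} \cdot 1\right)\right) 425 = \left(-16 + 40\right) + 0 \left(6 + \left(-4 + \frac{1}{9}\right)\right) 425 = 24 + 0 \left(6 - \frac{35}{9}\right) 425 = 24 + 0 \cdot \frac{19}{9} \cdot 425 = 24 + 0 \cdot 425 = 24 + 0 = 24$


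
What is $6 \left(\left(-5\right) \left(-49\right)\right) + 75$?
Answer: $1545$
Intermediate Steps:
$6 \left(\left(-5\right) \left(-49\right)\right) + 75 = 6 \cdot 245 + 75 = 1470 + 75 = 1545$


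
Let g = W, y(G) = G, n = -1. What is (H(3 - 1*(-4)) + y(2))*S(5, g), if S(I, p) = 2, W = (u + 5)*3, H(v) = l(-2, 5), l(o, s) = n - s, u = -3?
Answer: -8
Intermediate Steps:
l(o, s) = -1 - s
H(v) = -6 (H(v) = -1 - 1*5 = -1 - 5 = -6)
W = 6 (W = (-3 + 5)*3 = 2*3 = 6)
g = 6
(H(3 - 1*(-4)) + y(2))*S(5, g) = (-6 + 2)*2 = -4*2 = -8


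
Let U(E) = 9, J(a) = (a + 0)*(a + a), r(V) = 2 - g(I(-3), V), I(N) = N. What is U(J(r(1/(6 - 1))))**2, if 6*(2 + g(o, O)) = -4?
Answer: 81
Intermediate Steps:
g(o, O) = -8/3 (g(o, O) = -2 + (1/6)*(-4) = -2 - 2/3 = -8/3)
r(V) = 14/3 (r(V) = 2 - 1*(-8/3) = 2 + 8/3 = 14/3)
J(a) = 2*a**2 (J(a) = a*(2*a) = 2*a**2)
U(J(r(1/(6 - 1))))**2 = 9**2 = 81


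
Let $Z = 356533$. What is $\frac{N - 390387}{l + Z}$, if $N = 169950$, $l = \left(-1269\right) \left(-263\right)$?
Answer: $- \frac{220437}{690280} \approx -0.31934$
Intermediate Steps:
$l = 333747$
$\frac{N - 390387}{l + Z} = \frac{169950 - 390387}{333747 + 356533} = - \frac{220437}{690280}$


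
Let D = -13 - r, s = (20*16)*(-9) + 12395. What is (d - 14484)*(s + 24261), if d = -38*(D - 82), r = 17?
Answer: -345460928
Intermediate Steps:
s = 9515 (s = 320*(-9) + 12395 = -2880 + 12395 = 9515)
D = -30 (D = -13 - 1*17 = -13 - 17 = -30)
d = 4256 (d = -38*(-30 - 82) = -38*(-112) = 4256)
(d - 14484)*(s + 24261) = (4256 - 14484)*(9515 + 24261) = -10228*33776 = -345460928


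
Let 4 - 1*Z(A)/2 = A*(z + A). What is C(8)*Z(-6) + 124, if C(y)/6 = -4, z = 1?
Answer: 1372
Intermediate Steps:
Z(A) = 8 - 2*A*(1 + A)
C(y) = -24 (C(y) = 6*(-4) = -24)
C(8)*Z(-6) + 124 = -24*(8 - 2*(-6) - 2*(-6)²) + 124 = -24*(8 + 12 - 2*36) + 124 = -24*(8 + 12 - 72) + 124 = -24*(-52) + 124 = 1248 + 124 = 1372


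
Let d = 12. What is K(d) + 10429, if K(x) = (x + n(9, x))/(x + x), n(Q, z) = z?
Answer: 10430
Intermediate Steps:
K(x) = 1 (K(x) = (x + x)/(x + x) = (2*x)/((2*x)) = (2*x)*(1/(2*x)) = 1)
K(d) + 10429 = 1 + 10429 = 10430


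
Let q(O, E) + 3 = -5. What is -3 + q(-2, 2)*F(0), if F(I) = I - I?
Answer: -3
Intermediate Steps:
q(O, E) = -8 (q(O, E) = -3 - 5 = -8)
F(I) = 0
-3 + q(-2, 2)*F(0) = -3 - 8*0 = -3 + 0 = -3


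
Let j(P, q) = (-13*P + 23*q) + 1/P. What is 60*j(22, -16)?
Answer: -431610/11 ≈ -39237.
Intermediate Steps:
j(P, q) = 1/P - 13*P + 23*q
60*j(22, -16) = 60*(1/22 - 13*22 + 23*(-16)) = 60*(1/22 - 286 - 368) = 60*(-14387/22) = -431610/11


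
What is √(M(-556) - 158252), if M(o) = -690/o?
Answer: I*√12230251658/278 ≈ 397.81*I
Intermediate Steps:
√(M(-556) - 158252) = √(-690/(-556) - 158252) = √(-690*(-1/556) - 158252) = √(345/278 - 158252) = √(-43993711/278) = I*√12230251658/278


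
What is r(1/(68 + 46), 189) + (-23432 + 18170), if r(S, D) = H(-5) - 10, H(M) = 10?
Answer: -5262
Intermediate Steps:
r(S, D) = 0 (r(S, D) = 10 - 10 = 0)
r(1/(68 + 46), 189) + (-23432 + 18170) = 0 + (-23432 + 18170) = 0 - 5262 = -5262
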